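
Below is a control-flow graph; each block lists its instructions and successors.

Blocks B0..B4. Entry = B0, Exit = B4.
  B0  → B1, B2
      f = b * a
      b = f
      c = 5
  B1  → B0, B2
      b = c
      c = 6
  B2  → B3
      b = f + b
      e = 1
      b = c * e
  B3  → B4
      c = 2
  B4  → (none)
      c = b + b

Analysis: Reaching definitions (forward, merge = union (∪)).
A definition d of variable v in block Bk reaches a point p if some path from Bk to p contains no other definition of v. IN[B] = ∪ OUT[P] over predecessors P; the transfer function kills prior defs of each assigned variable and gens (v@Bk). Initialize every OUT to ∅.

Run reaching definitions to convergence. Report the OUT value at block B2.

Answer: {b@B2, c@B0, c@B1, e@B2, f@B0}

Working:
Converged values:
  B0:  IN={b@B1, c@B1, f@B0}  OUT={b@B0, c@B0, f@B0}
  B1:  IN={b@B0, c@B0, f@B0}  OUT={b@B1, c@B1, f@B0}
  B2:  IN={b@B0, b@B1, c@B0, c@B1, f@B0}  OUT={b@B2, c@B0, c@B1, e@B2, f@B0}
  B3:  IN={b@B2, c@B0, c@B1, e@B2, f@B0}  OUT={b@B2, c@B3, e@B2, f@B0}
  B4:  IN={b@B2, c@B3, e@B2, f@B0}  OUT={b@B2, c@B4, e@B2, f@B0}

Merge at B2: IN[B2] = OUT[B0] ⊔ OUT[B1] = {b@B0, b@B1, c@B0, c@B1, f@B0}
Applying B2's transfer function to that IN value gives OUT[B2] (row B2 above).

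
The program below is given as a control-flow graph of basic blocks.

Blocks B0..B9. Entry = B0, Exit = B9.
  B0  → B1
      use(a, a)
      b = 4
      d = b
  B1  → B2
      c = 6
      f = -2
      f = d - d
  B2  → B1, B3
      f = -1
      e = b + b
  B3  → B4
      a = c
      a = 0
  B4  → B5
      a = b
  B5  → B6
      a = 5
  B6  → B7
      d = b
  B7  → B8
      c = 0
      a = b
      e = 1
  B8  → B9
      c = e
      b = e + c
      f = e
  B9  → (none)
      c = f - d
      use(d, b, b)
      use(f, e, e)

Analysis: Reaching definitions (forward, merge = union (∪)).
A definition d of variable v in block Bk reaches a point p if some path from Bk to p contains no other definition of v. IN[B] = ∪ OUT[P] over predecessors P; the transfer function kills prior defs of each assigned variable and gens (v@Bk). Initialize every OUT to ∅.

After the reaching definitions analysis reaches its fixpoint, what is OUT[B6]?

Per-block solution:
  B0:   IN={}   OUT={b@B0, d@B0}
  B1:   IN={b@B0, c@B1, d@B0, e@B2, f@B2}   OUT={b@B0, c@B1, d@B0, e@B2, f@B1}
  B2:   IN={b@B0, c@B1, d@B0, e@B2, f@B1}   OUT={b@B0, c@B1, d@B0, e@B2, f@B2}
  B3:   IN={b@B0, c@B1, d@B0, e@B2, f@B2}   OUT={a@B3, b@B0, c@B1, d@B0, e@B2, f@B2}
  B4:   IN={a@B3, b@B0, c@B1, d@B0, e@B2, f@B2}   OUT={a@B4, b@B0, c@B1, d@B0, e@B2, f@B2}
  B5:   IN={a@B4, b@B0, c@B1, d@B0, e@B2, f@B2}   OUT={a@B5, b@B0, c@B1, d@B0, e@B2, f@B2}
  B6:   IN={a@B5, b@B0, c@B1, d@B0, e@B2, f@B2}   OUT={a@B5, b@B0, c@B1, d@B6, e@B2, f@B2}
  B7:   IN={a@B5, b@B0, c@B1, d@B6, e@B2, f@B2}   OUT={a@B7, b@B0, c@B7, d@B6, e@B7, f@B2}
  B8:   IN={a@B7, b@B0, c@B7, d@B6, e@B7, f@B2}   OUT={a@B7, b@B8, c@B8, d@B6, e@B7, f@B8}
  B9:   IN={a@B7, b@B8, c@B8, d@B6, e@B7, f@B8}   OUT={a@B7, b@B8, c@B9, d@B6, e@B7, f@B8}

Merge at B6: IN[B6] = OUT[B5] = {a@B5, b@B0, c@B1, d@B0, e@B2, f@B2}
Applying B6's transfer function to that IN value gives OUT[B6] (row B6 above).

Answer: {a@B5, b@B0, c@B1, d@B6, e@B2, f@B2}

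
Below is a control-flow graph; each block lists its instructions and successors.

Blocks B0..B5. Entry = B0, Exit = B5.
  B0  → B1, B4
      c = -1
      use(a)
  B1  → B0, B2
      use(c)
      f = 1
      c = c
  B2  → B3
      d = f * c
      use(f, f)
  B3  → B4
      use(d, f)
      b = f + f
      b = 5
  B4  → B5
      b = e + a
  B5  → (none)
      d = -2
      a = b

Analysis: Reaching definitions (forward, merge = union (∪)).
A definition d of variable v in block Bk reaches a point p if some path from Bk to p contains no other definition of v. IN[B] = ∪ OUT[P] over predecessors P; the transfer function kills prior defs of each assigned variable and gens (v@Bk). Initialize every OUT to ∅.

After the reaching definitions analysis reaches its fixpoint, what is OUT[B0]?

Answer: {c@B0, f@B1}

Trace:
Converged values:
  B0:   IN={c@B1, f@B1}   OUT={c@B0, f@B1}
  B1:   IN={c@B0, f@B1}   OUT={c@B1, f@B1}
  B2:   IN={c@B1, f@B1}   OUT={c@B1, d@B2, f@B1}
  B3:   IN={c@B1, d@B2, f@B1}   OUT={b@B3, c@B1, d@B2, f@B1}
  B4:   IN={b@B3, c@B0, c@B1, d@B2, f@B1}   OUT={b@B4, c@B0, c@B1, d@B2, f@B1}
  B5:   IN={b@B4, c@B0, c@B1, d@B2, f@B1}   OUT={a@B5, b@B4, c@B0, c@B1, d@B5, f@B1}

Merge at B0 (entry node, so the boundary value {} is joined with the incoming edge(s)): IN[B0] = {} ⊔ OUT[B1] = {c@B1, f@B1}
Applying B0's transfer function to that IN value gives OUT[B0] (row B0 above).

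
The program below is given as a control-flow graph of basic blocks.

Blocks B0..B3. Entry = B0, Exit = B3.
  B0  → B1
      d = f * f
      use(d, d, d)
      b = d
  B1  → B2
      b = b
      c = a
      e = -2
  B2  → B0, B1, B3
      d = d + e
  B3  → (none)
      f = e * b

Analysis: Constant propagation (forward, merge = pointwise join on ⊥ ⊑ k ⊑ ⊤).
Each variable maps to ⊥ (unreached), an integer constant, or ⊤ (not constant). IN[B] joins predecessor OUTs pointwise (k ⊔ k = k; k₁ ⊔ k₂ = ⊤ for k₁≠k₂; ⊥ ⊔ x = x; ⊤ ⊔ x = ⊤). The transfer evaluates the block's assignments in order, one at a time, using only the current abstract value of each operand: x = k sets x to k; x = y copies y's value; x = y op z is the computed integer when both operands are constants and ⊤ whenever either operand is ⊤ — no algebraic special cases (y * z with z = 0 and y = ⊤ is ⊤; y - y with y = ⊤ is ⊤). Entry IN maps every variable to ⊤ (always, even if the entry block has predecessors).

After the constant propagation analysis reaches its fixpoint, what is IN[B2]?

Answer: {a: ⊤, b: ⊤, c: ⊤, d: ⊤, e: -2, f: ⊤}

Derivation:
Per-block solution:
  B0:   IN=(all ⊤)   OUT=(all ⊤)
  B1:   IN=(all ⊤)   OUT={e:-2; rest ⊤}
  B2:   IN={e:-2; rest ⊤}   OUT={e:-2; rest ⊤}
  B3:   IN={e:-2; rest ⊤}   OUT={e:-2; rest ⊤}

Merge at B2: IN[B2] = OUT[B1] = {a: ⊤, b: ⊤, c: ⊤, d: ⊤, e: -2, f: ⊤}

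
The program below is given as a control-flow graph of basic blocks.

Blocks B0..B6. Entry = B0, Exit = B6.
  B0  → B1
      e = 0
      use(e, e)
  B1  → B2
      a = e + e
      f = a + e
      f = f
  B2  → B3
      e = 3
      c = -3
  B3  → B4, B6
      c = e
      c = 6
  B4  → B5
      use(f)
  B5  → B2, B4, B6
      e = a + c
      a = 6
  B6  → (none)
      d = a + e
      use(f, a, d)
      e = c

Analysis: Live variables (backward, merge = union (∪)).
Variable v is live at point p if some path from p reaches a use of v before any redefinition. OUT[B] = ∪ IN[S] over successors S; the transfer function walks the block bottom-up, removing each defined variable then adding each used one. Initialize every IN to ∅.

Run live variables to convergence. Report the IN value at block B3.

Answer: {a, e, f}

Trace:
Converged values:
  B0: | IN={} | OUT={e}
  B1: | IN={e} | OUT={a, f}
  B2: | IN={a, f} | OUT={a, e, f}
  B3: | IN={a, e, f} | OUT={a, c, e, f}
  B4: | IN={a, c, f} | OUT={a, c, f}
  B5: | IN={a, c, f} | OUT={a, c, e, f}
  B6: | IN={a, c, e, f} | OUT={}

Merge at B3: OUT[B3] = IN[B4] ⊔ IN[B6] = {a, c, e, f}
Applying B3's transfer function to that OUT value gives IN[B3] (row B3 above).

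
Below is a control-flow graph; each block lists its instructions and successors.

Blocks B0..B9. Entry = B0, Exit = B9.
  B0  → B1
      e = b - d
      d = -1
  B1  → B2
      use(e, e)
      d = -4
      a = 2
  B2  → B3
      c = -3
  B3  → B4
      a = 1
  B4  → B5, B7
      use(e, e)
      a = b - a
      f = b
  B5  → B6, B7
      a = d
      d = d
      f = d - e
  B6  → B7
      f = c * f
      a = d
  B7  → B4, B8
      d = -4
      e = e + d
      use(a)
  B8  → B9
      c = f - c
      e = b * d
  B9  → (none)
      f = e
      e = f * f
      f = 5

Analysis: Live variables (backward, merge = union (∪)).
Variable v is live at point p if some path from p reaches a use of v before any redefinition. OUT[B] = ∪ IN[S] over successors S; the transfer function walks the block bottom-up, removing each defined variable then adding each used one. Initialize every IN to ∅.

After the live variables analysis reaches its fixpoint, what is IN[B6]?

Answer: {b, c, d, e, f}

Trace:
Converged values:
  B0:   IN={b, d}   OUT={b, e}
  B1:   IN={b, e}   OUT={b, d, e}
  B2:   IN={b, d, e}   OUT={b, c, d, e}
  B3:   IN={b, c, d, e}   OUT={a, b, c, d, e}
  B4:   IN={a, b, c, d, e}   OUT={a, b, c, d, e, f}
  B5:   IN={b, c, d, e}   OUT={a, b, c, d, e, f}
  B6:   IN={b, c, d, e, f}   OUT={a, b, c, e, f}
  B7:   IN={a, b, c, e, f}   OUT={a, b, c, d, e, f}
  B8:   IN={b, c, d, f}   OUT={e}
  B9:   IN={e}   OUT={}

Merge at B6: OUT[B6] = IN[B7] = {a, b, c, e, f}
Applying B6's transfer function to that OUT value gives IN[B6] (row B6 above).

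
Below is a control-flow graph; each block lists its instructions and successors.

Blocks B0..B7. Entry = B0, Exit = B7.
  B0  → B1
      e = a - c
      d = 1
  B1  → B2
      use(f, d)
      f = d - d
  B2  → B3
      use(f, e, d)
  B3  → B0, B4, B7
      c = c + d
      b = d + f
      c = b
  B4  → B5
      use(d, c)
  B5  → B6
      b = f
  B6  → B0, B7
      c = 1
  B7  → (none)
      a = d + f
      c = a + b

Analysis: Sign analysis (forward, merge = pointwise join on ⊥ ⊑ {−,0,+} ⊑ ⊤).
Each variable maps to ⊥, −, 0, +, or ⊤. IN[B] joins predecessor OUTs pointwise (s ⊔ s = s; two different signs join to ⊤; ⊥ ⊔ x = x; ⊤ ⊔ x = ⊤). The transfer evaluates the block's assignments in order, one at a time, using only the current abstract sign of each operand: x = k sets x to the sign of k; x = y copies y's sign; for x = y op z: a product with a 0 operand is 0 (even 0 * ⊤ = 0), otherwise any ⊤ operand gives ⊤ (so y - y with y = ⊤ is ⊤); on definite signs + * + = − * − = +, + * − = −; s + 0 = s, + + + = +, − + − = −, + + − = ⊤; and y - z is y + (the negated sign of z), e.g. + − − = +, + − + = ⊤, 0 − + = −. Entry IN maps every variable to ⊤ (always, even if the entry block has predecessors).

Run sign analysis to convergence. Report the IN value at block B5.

Answer: {a: ⊤, b: ⊤, c: ⊤, d: +, e: ⊤, f: ⊤}

Working:
Fixpoint table:
  B0:  IN=(all ⊤)  OUT={d:+; rest ⊤}
  B1:  IN={d:+; rest ⊤}  OUT={d:+; rest ⊤}
  B2:  IN={d:+; rest ⊤}  OUT={d:+; rest ⊤}
  B3:  IN={d:+; rest ⊤}  OUT={d:+; rest ⊤}
  B4:  IN={d:+; rest ⊤}  OUT={d:+; rest ⊤}
  B5:  IN={d:+; rest ⊤}  OUT={d:+; rest ⊤}
  B6:  IN={d:+; rest ⊤}  OUT={c:+, d:+; rest ⊤}
  B7:  IN={d:+; rest ⊤}  OUT={d:+; rest ⊤}

Merge at B5: IN[B5] = OUT[B4] = {a: ⊤, b: ⊤, c: ⊤, d: +, e: ⊤, f: ⊤}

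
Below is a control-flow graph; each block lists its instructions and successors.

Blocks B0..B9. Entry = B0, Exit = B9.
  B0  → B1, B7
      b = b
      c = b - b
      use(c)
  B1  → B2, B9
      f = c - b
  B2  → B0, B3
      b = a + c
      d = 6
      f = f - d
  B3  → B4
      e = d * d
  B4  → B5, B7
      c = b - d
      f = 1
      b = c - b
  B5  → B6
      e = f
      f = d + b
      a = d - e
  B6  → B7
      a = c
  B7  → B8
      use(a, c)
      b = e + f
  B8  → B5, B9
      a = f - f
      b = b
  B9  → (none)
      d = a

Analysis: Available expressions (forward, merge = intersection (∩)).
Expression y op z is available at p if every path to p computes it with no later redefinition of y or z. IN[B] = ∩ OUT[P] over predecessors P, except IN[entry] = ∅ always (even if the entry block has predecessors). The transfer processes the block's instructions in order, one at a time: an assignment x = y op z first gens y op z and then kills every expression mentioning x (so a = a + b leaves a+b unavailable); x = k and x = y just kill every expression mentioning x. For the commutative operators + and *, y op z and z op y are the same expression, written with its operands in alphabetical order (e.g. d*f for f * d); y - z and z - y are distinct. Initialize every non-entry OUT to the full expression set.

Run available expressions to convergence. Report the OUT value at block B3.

Fixpoint table:
  B0: | IN={} | OUT={b-b}
  B1: | IN={b-b} | OUT={b-b, c-b}
  B2: | IN={b-b, c-b} | OUT={a+c}
  B3: | IN={a+c} | OUT={a+c, d*d}
  B4: | IN={a+c, d*d} | OUT={d*d}
  B5: | IN={} | OUT={b+d, d-e}
  B6: | IN={b+d, d-e} | OUT={b+d, d-e}
  B7: | IN={} | OUT={e+f}
  B8: | IN={e+f} | OUT={e+f, f-f}
  B9: | IN={} | OUT={}

Merge at B3: IN[B3] = OUT[B2] = {a+c}
Applying B3's transfer function to that IN value gives OUT[B3] (row B3 above).

Answer: {a+c, d*d}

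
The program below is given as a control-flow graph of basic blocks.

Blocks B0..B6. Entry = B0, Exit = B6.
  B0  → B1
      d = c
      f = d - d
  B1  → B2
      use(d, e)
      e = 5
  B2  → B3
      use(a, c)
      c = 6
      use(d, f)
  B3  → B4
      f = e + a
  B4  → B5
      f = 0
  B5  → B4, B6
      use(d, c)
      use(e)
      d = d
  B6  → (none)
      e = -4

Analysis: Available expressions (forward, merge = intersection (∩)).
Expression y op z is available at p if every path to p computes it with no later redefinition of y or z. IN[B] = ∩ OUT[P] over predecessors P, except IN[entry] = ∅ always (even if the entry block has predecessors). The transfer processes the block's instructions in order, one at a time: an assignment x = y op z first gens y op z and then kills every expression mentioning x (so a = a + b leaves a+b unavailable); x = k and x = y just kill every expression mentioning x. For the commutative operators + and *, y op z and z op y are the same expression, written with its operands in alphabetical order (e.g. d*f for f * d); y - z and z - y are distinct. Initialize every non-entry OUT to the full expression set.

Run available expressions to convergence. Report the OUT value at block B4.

Converged values:
  B0: | IN={} | OUT={d-d}
  B1: | IN={d-d} | OUT={d-d}
  B2: | IN={d-d} | OUT={d-d}
  B3: | IN={d-d} | OUT={a+e, d-d}
  B4: | IN={a+e} | OUT={a+e}
  B5: | IN={a+e} | OUT={a+e}
  B6: | IN={a+e} | OUT={}

Merge at B4: IN[B4] = OUT[B3] ∩ OUT[B5] = {a+e}
Applying B4's transfer function to that IN value gives OUT[B4] (row B4 above).

Answer: {a+e}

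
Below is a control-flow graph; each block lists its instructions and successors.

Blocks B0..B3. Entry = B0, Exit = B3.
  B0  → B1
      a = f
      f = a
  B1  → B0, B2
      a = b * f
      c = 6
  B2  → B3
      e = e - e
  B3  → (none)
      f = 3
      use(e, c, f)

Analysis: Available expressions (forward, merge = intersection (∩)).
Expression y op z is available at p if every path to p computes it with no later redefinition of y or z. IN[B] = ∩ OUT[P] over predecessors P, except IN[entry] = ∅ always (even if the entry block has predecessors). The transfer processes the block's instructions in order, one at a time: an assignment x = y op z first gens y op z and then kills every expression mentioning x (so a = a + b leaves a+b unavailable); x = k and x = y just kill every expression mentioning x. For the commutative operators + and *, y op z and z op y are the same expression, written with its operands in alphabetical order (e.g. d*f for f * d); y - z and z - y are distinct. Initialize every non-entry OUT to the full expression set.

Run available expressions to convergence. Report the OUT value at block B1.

Answer: {b*f}

Trace:
Fixpoint table:
  B0:  IN={}  OUT={}
  B1:  IN={}  OUT={b*f}
  B2:  IN={b*f}  OUT={b*f}
  B3:  IN={b*f}  OUT={}

Merge at B1: IN[B1] = OUT[B0] = {}
Applying B1's transfer function to that IN value gives OUT[B1] (row B1 above).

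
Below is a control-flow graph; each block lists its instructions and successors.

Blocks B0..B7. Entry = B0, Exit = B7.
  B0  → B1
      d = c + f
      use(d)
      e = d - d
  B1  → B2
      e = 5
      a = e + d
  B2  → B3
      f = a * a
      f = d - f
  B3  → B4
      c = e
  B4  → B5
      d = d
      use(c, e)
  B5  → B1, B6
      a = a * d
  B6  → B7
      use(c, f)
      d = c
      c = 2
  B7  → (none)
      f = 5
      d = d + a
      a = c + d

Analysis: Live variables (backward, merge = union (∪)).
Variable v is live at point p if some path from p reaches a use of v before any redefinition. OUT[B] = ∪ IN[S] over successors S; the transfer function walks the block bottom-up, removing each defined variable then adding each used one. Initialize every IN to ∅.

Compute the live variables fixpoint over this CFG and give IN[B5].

Answer: {a, c, d, f}

Working:
Converged values:
  B0: | IN={c, f} | OUT={d}
  B1: | IN={d} | OUT={a, d, e}
  B2: | IN={a, d, e} | OUT={a, d, e, f}
  B3: | IN={a, d, e, f} | OUT={a, c, d, e, f}
  B4: | IN={a, c, d, e, f} | OUT={a, c, d, f}
  B5: | IN={a, c, d, f} | OUT={a, c, d, f}
  B6: | IN={a, c, f} | OUT={a, c, d}
  B7: | IN={a, c, d} | OUT={}

Merge at B5: OUT[B5] = IN[B1] ⊔ IN[B6] = {a, c, d, f}
Applying B5's transfer function to that OUT value gives IN[B5] (row B5 above).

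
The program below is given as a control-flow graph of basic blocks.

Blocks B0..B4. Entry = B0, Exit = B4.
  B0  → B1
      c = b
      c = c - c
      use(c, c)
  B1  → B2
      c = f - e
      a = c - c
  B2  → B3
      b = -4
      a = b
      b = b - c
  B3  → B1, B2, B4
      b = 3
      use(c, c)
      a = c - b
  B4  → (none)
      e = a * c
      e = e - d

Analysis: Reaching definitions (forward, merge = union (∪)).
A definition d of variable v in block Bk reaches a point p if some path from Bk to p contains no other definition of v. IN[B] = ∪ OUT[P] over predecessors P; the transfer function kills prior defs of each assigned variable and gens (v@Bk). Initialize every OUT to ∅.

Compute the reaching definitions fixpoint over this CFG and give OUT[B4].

Answer: {a@B3, b@B3, c@B1, e@B4}

Working:
Fixpoint table:
  B0:   IN={}   OUT={c@B0}
  B1:   IN={a@B3, b@B3, c@B0, c@B1}   OUT={a@B1, b@B3, c@B1}
  B2:   IN={a@B1, a@B3, b@B3, c@B1}   OUT={a@B2, b@B2, c@B1}
  B3:   IN={a@B2, b@B2, c@B1}   OUT={a@B3, b@B3, c@B1}
  B4:   IN={a@B3, b@B3, c@B1}   OUT={a@B3, b@B3, c@B1, e@B4}

Merge at B4: IN[B4] = OUT[B3] = {a@B3, b@B3, c@B1}
Applying B4's transfer function to that IN value gives OUT[B4] (row B4 above).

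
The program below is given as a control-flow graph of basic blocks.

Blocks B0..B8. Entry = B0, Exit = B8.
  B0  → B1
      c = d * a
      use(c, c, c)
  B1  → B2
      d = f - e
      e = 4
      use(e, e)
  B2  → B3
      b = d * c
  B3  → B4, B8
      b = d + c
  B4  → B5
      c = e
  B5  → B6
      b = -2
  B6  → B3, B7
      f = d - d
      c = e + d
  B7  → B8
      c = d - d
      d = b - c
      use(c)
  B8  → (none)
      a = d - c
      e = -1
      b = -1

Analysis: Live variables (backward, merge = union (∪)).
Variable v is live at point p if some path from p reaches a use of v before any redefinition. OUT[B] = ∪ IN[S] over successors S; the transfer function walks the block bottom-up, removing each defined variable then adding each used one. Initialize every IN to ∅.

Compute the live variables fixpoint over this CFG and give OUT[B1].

Fixpoint table:
  B0:  IN={a, d, e, f}  OUT={c, e, f}
  B1:  IN={c, e, f}  OUT={c, d, e}
  B2:  IN={c, d, e}  OUT={c, d, e}
  B3:  IN={c, d, e}  OUT={c, d, e}
  B4:  IN={d, e}  OUT={d, e}
  B5:  IN={d, e}  OUT={b, d, e}
  B6:  IN={b, d, e}  OUT={b, c, d, e}
  B7:  IN={b, d}  OUT={c, d}
  B8:  IN={c, d}  OUT={}

Merge at B1: OUT[B1] = IN[B2] = {c, d, e}

Answer: {c, d, e}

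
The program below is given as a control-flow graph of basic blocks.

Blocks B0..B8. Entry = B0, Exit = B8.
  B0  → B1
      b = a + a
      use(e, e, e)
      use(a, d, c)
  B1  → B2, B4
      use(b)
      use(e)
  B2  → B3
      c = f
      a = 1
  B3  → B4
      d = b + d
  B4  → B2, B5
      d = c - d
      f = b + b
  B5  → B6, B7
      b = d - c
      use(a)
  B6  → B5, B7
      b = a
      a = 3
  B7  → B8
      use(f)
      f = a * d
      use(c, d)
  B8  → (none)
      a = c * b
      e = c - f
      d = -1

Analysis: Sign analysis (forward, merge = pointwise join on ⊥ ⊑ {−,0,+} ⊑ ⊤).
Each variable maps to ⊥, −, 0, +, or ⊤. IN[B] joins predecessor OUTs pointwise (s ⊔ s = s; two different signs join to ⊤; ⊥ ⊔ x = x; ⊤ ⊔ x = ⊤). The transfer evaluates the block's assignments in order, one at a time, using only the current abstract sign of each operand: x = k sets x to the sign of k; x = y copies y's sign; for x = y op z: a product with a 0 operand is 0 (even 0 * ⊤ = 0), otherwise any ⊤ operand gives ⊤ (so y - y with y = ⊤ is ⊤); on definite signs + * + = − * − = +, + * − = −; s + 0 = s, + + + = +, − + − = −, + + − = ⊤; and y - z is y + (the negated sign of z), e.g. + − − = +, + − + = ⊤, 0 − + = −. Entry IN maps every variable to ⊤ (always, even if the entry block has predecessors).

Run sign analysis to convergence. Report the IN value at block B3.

Answer: {a: +, b: ⊤, c: ⊤, d: ⊤, e: ⊤, f: ⊤}

Working:
Converged values:
  B0: | IN=(all ⊤) | OUT=(all ⊤)
  B1: | IN=(all ⊤) | OUT=(all ⊤)
  B2: | IN=(all ⊤) | OUT={a:+; rest ⊤}
  B3: | IN={a:+; rest ⊤} | OUT={a:+; rest ⊤}
  B4: | IN=(all ⊤) | OUT=(all ⊤)
  B5: | IN=(all ⊤) | OUT=(all ⊤)
  B6: | IN=(all ⊤) | OUT={a:+; rest ⊤}
  B7: | IN=(all ⊤) | OUT=(all ⊤)
  B8: | IN=(all ⊤) | OUT={d:-; rest ⊤}

Merge at B3: IN[B3] = OUT[B2] = {a: +, b: ⊤, c: ⊤, d: ⊤, e: ⊤, f: ⊤}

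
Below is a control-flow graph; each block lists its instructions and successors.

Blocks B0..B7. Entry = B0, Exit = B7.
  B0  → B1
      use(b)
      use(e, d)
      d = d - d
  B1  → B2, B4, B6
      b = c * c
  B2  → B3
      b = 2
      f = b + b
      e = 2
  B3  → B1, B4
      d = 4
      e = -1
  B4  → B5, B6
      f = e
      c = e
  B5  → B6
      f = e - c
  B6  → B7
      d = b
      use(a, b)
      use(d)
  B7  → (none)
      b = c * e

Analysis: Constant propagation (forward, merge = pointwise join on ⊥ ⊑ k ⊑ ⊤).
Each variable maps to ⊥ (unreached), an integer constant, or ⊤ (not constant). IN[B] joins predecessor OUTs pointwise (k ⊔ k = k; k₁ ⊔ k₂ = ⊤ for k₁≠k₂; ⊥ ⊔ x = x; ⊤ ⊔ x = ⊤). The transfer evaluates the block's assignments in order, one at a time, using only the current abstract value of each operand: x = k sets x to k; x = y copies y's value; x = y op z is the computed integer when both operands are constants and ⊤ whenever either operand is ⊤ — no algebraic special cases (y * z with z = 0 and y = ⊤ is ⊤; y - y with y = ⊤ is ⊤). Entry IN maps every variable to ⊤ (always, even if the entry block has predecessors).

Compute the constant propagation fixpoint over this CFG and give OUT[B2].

Converged values:
  B0: | IN=(all ⊤) | OUT=(all ⊤)
  B1: | IN=(all ⊤) | OUT=(all ⊤)
  B2: | IN=(all ⊤) | OUT={b:2, e:2, f:4; rest ⊤}
  B3: | IN={b:2, e:2, f:4; rest ⊤} | OUT={b:2, d:4, e:-1, f:4; rest ⊤}
  B4: | IN=(all ⊤) | OUT=(all ⊤)
  B5: | IN=(all ⊤) | OUT=(all ⊤)
  B6: | IN=(all ⊤) | OUT=(all ⊤)
  B7: | IN=(all ⊤) | OUT=(all ⊤)

Merge at B2: IN[B2] = OUT[B1] = {a: ⊤, b: ⊤, c: ⊤, d: ⊤, e: ⊤, f: ⊤}
Applying B2's transfer function to that IN value gives OUT[B2] (row B2 above).

Answer: {a: ⊤, b: 2, c: ⊤, d: ⊤, e: 2, f: 4}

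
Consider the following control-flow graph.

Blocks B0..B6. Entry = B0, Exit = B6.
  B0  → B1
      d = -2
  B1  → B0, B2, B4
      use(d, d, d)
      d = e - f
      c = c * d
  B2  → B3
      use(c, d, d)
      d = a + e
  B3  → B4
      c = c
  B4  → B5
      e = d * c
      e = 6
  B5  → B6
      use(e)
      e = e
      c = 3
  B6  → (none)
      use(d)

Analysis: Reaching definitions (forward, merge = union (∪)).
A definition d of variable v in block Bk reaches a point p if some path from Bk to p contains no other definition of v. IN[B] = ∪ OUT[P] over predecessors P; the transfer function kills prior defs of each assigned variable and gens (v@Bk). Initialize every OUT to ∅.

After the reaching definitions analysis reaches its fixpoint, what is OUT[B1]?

Per-block solution:
  B0:  IN={c@B1, d@B1}  OUT={c@B1, d@B0}
  B1:  IN={c@B1, d@B0}  OUT={c@B1, d@B1}
  B2:  IN={c@B1, d@B1}  OUT={c@B1, d@B2}
  B3:  IN={c@B1, d@B2}  OUT={c@B3, d@B2}
  B4:  IN={c@B1, c@B3, d@B1, d@B2}  OUT={c@B1, c@B3, d@B1, d@B2, e@B4}
  B5:  IN={c@B1, c@B3, d@B1, d@B2, e@B4}  OUT={c@B5, d@B1, d@B2, e@B5}
  B6:  IN={c@B5, d@B1, d@B2, e@B5}  OUT={c@B5, d@B1, d@B2, e@B5}

Merge at B1: IN[B1] = OUT[B0] = {c@B1, d@B0}
Applying B1's transfer function to that IN value gives OUT[B1] (row B1 above).

Answer: {c@B1, d@B1}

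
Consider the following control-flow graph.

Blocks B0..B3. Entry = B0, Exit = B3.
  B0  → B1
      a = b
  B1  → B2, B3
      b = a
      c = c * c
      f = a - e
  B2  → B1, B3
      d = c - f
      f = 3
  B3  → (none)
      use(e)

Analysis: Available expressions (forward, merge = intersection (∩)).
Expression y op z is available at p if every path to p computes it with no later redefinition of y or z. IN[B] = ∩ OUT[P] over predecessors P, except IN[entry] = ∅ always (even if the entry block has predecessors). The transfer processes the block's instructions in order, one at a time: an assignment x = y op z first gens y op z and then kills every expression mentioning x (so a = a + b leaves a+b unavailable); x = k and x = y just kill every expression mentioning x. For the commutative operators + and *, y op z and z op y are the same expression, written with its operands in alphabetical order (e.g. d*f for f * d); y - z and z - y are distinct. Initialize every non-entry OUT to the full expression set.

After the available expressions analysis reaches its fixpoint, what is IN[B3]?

Answer: {a-e}

Derivation:
Converged values:
  B0:  IN={}  OUT={}
  B1:  IN={}  OUT={a-e}
  B2:  IN={a-e}  OUT={a-e}
  B3:  IN={a-e}  OUT={a-e}

Merge at B3: IN[B3] = OUT[B1] ∩ OUT[B2] = {a-e}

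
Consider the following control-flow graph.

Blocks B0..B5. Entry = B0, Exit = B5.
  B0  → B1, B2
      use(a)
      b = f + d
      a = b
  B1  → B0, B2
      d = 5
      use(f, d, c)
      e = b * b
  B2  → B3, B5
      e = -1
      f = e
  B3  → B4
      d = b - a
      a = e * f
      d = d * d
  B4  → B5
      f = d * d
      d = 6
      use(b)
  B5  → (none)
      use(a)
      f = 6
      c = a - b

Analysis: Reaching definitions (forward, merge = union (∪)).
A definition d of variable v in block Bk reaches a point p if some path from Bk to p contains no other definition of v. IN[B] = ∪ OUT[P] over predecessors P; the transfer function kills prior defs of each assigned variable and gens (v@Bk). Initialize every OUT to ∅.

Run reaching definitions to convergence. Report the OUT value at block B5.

Converged values:
  B0:  IN={a@B0, b@B0, d@B1, e@B1}  OUT={a@B0, b@B0, d@B1, e@B1}
  B1:  IN={a@B0, b@B0, d@B1, e@B1}  OUT={a@B0, b@B0, d@B1, e@B1}
  B2:  IN={a@B0, b@B0, d@B1, e@B1}  OUT={a@B0, b@B0, d@B1, e@B2, f@B2}
  B3:  IN={a@B0, b@B0, d@B1, e@B2, f@B2}  OUT={a@B3, b@B0, d@B3, e@B2, f@B2}
  B4:  IN={a@B3, b@B0, d@B3, e@B2, f@B2}  OUT={a@B3, b@B0, d@B4, e@B2, f@B4}
  B5:  IN={a@B0, a@B3, b@B0, d@B1, d@B4, e@B2, f@B2, f@B4}  OUT={a@B0, a@B3, b@B0, c@B5, d@B1, d@B4, e@B2, f@B5}

Merge at B5: IN[B5] = OUT[B2] ⊔ OUT[B4] = {a@B0, a@B3, b@B0, d@B1, d@B4, e@B2, f@B2, f@B4}
Applying B5's transfer function to that IN value gives OUT[B5] (row B5 above).

Answer: {a@B0, a@B3, b@B0, c@B5, d@B1, d@B4, e@B2, f@B5}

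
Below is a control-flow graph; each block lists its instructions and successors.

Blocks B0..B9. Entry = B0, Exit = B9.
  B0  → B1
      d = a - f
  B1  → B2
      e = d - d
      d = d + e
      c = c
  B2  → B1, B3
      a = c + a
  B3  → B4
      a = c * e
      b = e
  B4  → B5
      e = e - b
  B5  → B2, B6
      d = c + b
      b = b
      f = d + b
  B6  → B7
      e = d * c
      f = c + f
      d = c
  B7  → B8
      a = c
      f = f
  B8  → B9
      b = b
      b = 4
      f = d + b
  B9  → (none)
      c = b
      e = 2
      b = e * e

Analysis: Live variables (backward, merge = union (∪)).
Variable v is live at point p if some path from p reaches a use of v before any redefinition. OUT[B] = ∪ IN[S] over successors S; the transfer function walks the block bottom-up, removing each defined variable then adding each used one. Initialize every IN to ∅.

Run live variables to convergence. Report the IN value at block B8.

Converged values:
  B0: | IN={a, c, f} | OUT={a, c, d}
  B1: | IN={a, c, d} | OUT={a, c, d, e}
  B2: | IN={a, c, d, e} | OUT={a, c, d, e}
  B3: | IN={c, e} | OUT={a, b, c, e}
  B4: | IN={a, b, c, e} | OUT={a, b, c, e}
  B5: | IN={a, b, c, e} | OUT={a, b, c, d, e, f}
  B6: | IN={b, c, d, f} | OUT={b, c, d, f}
  B7: | IN={b, c, d, f} | OUT={b, d}
  B8: | IN={b, d} | OUT={b}
  B9: | IN={b} | OUT={}

Merge at B8: OUT[B8] = IN[B9] = {b}
Applying B8's transfer function to that OUT value gives IN[B8] (row B8 above).

Answer: {b, d}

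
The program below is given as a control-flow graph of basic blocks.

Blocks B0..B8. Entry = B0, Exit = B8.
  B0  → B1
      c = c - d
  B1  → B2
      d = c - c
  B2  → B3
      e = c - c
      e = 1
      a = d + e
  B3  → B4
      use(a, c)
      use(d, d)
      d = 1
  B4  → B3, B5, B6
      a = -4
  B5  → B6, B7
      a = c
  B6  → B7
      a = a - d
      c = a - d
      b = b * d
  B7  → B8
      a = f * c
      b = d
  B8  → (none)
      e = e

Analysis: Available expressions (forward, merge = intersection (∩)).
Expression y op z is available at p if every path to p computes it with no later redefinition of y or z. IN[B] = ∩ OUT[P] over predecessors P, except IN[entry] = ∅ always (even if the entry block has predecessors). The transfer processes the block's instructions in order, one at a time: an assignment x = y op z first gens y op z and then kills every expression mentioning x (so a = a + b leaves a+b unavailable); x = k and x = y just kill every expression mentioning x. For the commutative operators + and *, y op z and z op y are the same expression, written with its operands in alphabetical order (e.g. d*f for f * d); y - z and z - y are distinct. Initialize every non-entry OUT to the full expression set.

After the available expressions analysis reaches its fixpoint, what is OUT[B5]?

Per-block solution:
  B0:   IN={}   OUT={}
  B1:   IN={}   OUT={c-c}
  B2:   IN={c-c}   OUT={c-c, d+e}
  B3:   IN={c-c}   OUT={c-c}
  B4:   IN={c-c}   OUT={c-c}
  B5:   IN={c-c}   OUT={c-c}
  B6:   IN={c-c}   OUT={a-d}
  B7:   IN={}   OUT={c*f}
  B8:   IN={c*f}   OUT={c*f}

Merge at B5: IN[B5] = OUT[B4] = {c-c}
Applying B5's transfer function to that IN value gives OUT[B5] (row B5 above).

Answer: {c-c}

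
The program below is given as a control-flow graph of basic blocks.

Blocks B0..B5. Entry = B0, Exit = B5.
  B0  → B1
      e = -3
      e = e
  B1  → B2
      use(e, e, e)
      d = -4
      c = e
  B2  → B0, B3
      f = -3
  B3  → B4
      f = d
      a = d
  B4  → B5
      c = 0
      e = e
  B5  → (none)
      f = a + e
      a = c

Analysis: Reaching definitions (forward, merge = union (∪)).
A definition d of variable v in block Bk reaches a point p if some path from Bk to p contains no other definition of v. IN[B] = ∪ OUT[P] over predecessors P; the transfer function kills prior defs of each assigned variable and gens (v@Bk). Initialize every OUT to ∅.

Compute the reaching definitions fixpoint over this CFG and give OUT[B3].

Answer: {a@B3, c@B1, d@B1, e@B0, f@B3}

Working:
Fixpoint table:
  B0:  IN={c@B1, d@B1, e@B0, f@B2}  OUT={c@B1, d@B1, e@B0, f@B2}
  B1:  IN={c@B1, d@B1, e@B0, f@B2}  OUT={c@B1, d@B1, e@B0, f@B2}
  B2:  IN={c@B1, d@B1, e@B0, f@B2}  OUT={c@B1, d@B1, e@B0, f@B2}
  B3:  IN={c@B1, d@B1, e@B0, f@B2}  OUT={a@B3, c@B1, d@B1, e@B0, f@B3}
  B4:  IN={a@B3, c@B1, d@B1, e@B0, f@B3}  OUT={a@B3, c@B4, d@B1, e@B4, f@B3}
  B5:  IN={a@B3, c@B4, d@B1, e@B4, f@B3}  OUT={a@B5, c@B4, d@B1, e@B4, f@B5}

Merge at B3: IN[B3] = OUT[B2] = {c@B1, d@B1, e@B0, f@B2}
Applying B3's transfer function to that IN value gives OUT[B3] (row B3 above).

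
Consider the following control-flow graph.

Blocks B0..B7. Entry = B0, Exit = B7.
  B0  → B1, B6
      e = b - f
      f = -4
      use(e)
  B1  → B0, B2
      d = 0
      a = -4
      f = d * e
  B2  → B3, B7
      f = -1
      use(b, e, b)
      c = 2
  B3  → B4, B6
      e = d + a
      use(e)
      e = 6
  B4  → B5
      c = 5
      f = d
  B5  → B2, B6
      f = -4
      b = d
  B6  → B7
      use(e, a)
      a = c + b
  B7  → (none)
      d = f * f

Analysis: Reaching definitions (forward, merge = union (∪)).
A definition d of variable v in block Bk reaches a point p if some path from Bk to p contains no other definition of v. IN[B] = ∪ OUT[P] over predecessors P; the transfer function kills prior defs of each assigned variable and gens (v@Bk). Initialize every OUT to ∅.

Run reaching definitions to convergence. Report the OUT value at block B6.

Answer: {a@B6, b@B5, c@B2, c@B4, d@B1, e@B0, e@B3, f@B0, f@B2, f@B5}

Derivation:
Per-block solution:
  B0:   IN={a@B1, d@B1, e@B0, f@B1}   OUT={a@B1, d@B1, e@B0, f@B0}
  B1:   IN={a@B1, d@B1, e@B0, f@B0}   OUT={a@B1, d@B1, e@B0, f@B1}
  B2:   IN={a@B1, b@B5, c@B4, d@B1, e@B0, e@B3, f@B1, f@B5}   OUT={a@B1, b@B5, c@B2, d@B1, e@B0, e@B3, f@B2}
  B3:   IN={a@B1, b@B5, c@B2, d@B1, e@B0, e@B3, f@B2}   OUT={a@B1, b@B5, c@B2, d@B1, e@B3, f@B2}
  B4:   IN={a@B1, b@B5, c@B2, d@B1, e@B3, f@B2}   OUT={a@B1, b@B5, c@B4, d@B1, e@B3, f@B4}
  B5:   IN={a@B1, b@B5, c@B4, d@B1, e@B3, f@B4}   OUT={a@B1, b@B5, c@B4, d@B1, e@B3, f@B5}
  B6:   IN={a@B1, b@B5, c@B2, c@B4, d@B1, e@B0, e@B3, f@B0, f@B2, f@B5}   OUT={a@B6, b@B5, c@B2, c@B4, d@B1, e@B0, e@B3, f@B0, f@B2, f@B5}
  B7:   IN={a@B1, a@B6, b@B5, c@B2, c@B4, d@B1, e@B0, e@B3, f@B0, f@B2, f@B5}   OUT={a@B1, a@B6, b@B5, c@B2, c@B4, d@B7, e@B0, e@B3, f@B0, f@B2, f@B5}

Merge at B6: IN[B6] = OUT[B0] ⊔ OUT[B3] ⊔ OUT[B5] = {a@B1, b@B5, c@B2, c@B4, d@B1, e@B0, e@B3, f@B0, f@B2, f@B5}
Applying B6's transfer function to that IN value gives OUT[B6] (row B6 above).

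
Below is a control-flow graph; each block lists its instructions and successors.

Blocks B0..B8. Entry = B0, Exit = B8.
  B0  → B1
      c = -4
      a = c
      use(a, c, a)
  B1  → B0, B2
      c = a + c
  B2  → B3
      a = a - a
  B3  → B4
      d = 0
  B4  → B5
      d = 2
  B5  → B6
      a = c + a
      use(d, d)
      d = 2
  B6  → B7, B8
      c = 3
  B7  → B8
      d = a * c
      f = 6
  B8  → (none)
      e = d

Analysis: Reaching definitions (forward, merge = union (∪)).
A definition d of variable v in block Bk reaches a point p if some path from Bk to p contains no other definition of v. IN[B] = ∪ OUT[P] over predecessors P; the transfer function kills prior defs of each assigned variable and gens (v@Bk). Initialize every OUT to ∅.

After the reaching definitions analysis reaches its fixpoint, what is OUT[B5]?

Answer: {a@B5, c@B1, d@B5}

Trace:
Converged values:
  B0:  IN={a@B0, c@B1}  OUT={a@B0, c@B0}
  B1:  IN={a@B0, c@B0}  OUT={a@B0, c@B1}
  B2:  IN={a@B0, c@B1}  OUT={a@B2, c@B1}
  B3:  IN={a@B2, c@B1}  OUT={a@B2, c@B1, d@B3}
  B4:  IN={a@B2, c@B1, d@B3}  OUT={a@B2, c@B1, d@B4}
  B5:  IN={a@B2, c@B1, d@B4}  OUT={a@B5, c@B1, d@B5}
  B6:  IN={a@B5, c@B1, d@B5}  OUT={a@B5, c@B6, d@B5}
  B7:  IN={a@B5, c@B6, d@B5}  OUT={a@B5, c@B6, d@B7, f@B7}
  B8:  IN={a@B5, c@B6, d@B5, d@B7, f@B7}  OUT={a@B5, c@B6, d@B5, d@B7, e@B8, f@B7}

Merge at B5: IN[B5] = OUT[B4] = {a@B2, c@B1, d@B4}
Applying B5's transfer function to that IN value gives OUT[B5] (row B5 above).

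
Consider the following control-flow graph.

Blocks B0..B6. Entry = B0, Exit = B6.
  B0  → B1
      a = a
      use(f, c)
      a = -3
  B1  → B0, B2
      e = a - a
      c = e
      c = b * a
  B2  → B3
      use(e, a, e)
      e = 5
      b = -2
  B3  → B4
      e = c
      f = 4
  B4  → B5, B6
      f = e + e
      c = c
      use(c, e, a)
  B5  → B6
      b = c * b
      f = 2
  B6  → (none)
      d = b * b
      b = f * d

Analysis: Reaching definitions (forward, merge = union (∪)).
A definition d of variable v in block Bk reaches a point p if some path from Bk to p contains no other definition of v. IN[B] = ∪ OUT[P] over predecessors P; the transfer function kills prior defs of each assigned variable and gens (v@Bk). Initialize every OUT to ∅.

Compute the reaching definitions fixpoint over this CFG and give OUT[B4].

Per-block solution:
  B0: | IN={a@B0, c@B1, e@B1} | OUT={a@B0, c@B1, e@B1}
  B1: | IN={a@B0, c@B1, e@B1} | OUT={a@B0, c@B1, e@B1}
  B2: | IN={a@B0, c@B1, e@B1} | OUT={a@B0, b@B2, c@B1, e@B2}
  B3: | IN={a@B0, b@B2, c@B1, e@B2} | OUT={a@B0, b@B2, c@B1, e@B3, f@B3}
  B4: | IN={a@B0, b@B2, c@B1, e@B3, f@B3} | OUT={a@B0, b@B2, c@B4, e@B3, f@B4}
  B5: | IN={a@B0, b@B2, c@B4, e@B3, f@B4} | OUT={a@B0, b@B5, c@B4, e@B3, f@B5}
  B6: | IN={a@B0, b@B2, b@B5, c@B4, e@B3, f@B4, f@B5} | OUT={a@B0, b@B6, c@B4, d@B6, e@B3, f@B4, f@B5}

Merge at B4: IN[B4] = OUT[B3] = {a@B0, b@B2, c@B1, e@B3, f@B3}
Applying B4's transfer function to that IN value gives OUT[B4] (row B4 above).

Answer: {a@B0, b@B2, c@B4, e@B3, f@B4}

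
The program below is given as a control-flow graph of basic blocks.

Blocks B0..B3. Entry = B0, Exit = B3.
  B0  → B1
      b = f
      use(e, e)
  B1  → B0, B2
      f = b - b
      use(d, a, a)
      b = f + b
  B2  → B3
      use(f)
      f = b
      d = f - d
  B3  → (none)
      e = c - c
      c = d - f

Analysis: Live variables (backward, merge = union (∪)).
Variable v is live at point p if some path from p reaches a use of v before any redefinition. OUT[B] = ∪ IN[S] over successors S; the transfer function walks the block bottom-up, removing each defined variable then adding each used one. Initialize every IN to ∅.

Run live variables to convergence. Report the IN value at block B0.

Answer: {a, c, d, e, f}

Working:
Converged values:
  B0:   IN={a, c, d, e, f}   OUT={a, b, c, d, e}
  B1:   IN={a, b, c, d, e}   OUT={a, b, c, d, e, f}
  B2:   IN={b, c, d, f}   OUT={c, d, f}
  B3:   IN={c, d, f}   OUT={}

Merge at B0: OUT[B0] = IN[B1] = {a, b, c, d, e}
Applying B0's transfer function to that OUT value gives IN[B0] (row B0 above).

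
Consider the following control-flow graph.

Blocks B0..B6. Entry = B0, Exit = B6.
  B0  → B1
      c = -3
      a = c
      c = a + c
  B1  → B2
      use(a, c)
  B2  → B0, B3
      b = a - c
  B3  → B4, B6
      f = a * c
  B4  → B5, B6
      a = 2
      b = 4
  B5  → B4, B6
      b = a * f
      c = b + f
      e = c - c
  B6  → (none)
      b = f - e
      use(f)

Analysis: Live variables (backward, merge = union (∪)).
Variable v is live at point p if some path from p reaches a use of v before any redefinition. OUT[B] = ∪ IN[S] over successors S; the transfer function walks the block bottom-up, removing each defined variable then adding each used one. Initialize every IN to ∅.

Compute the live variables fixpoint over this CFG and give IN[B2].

Per-block solution:
  B0:  IN={e}  OUT={a, c, e}
  B1:  IN={a, c, e}  OUT={a, c, e}
  B2:  IN={a, c, e}  OUT={a, c, e}
  B3:  IN={a, c, e}  OUT={e, f}
  B4:  IN={e, f}  OUT={a, e, f}
  B5:  IN={a, f}  OUT={e, f}
  B6:  IN={e, f}  OUT={}

Merge at B2: OUT[B2] = IN[B0] ⊔ IN[B3] = {a, c, e}
Applying B2's transfer function to that OUT value gives IN[B2] (row B2 above).

Answer: {a, c, e}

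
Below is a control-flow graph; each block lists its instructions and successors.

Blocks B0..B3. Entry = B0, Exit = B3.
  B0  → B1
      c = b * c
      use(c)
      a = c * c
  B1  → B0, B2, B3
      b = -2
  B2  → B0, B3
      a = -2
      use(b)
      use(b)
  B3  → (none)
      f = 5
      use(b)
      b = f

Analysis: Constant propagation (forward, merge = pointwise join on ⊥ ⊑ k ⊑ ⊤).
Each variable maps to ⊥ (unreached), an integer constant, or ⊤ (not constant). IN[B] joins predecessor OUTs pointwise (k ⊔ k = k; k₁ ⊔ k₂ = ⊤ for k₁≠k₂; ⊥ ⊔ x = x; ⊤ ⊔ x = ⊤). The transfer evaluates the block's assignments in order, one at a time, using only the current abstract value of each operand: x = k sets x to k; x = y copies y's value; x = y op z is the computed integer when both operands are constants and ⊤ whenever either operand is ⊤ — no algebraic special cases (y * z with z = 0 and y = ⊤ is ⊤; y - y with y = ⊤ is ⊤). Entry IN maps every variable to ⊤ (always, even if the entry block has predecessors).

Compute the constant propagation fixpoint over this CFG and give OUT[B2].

Fixpoint table:
  B0: | IN=(all ⊤) | OUT=(all ⊤)
  B1: | IN=(all ⊤) | OUT={b:-2; rest ⊤}
  B2: | IN={b:-2; rest ⊤} | OUT={a:-2, b:-2; rest ⊤}
  B3: | IN={b:-2; rest ⊤} | OUT={b:5, f:5; rest ⊤}

Merge at B2: IN[B2] = OUT[B1] = {a: ⊤, b: -2, c: ⊤, d: ⊤, e: ⊤, f: ⊤}
Applying B2's transfer function to that IN value gives OUT[B2] (row B2 above).

Answer: {a: -2, b: -2, c: ⊤, d: ⊤, e: ⊤, f: ⊤}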